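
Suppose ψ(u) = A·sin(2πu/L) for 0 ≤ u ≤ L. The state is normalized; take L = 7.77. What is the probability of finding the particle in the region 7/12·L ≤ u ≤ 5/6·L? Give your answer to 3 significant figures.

P = ∫_{7/12·L}^{5/6·L} |ψ(u)|² du.
With A² fixed by ∫|ψ|² = 1, i.e. A² = (L/2)^(−1), substitute and integrate.
Substituting t = u/L, A² and the length scale cancel in the ratio: P = ∫_{7/12}^{5/6} sin(2·π·t)^2 dt / ∫_{0}^{1} sin(2·π·t)^2 dt.
An antiderivative of sin(2·π·t)^2 is t/2 - sin(4·π·t)/(8·π); evaluating from 7/12 to 5/6 gives √(3)/(8·π) + 1/8, while the full integral is 1/2.
The result is P = (√(3) + π)/(4·π).

P ≈ 0.388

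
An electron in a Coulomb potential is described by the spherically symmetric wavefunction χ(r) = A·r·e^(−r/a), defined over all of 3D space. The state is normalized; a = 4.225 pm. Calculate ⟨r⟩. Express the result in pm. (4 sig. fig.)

⟨r⟩ = ∫ r |χ|² 4πr² dr over the full domain.
The ratio of the moment integral to the normalization integral gives ⟨r⟩ = 5·a/2.
Putting a = 4.225 gives 10.563.

⟨r⟩ ≈ 10.56 pm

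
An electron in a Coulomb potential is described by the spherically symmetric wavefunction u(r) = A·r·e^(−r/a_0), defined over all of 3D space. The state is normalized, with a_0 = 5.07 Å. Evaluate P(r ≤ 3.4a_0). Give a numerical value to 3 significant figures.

P ≈ 0.808

Integrate the radial probability density 4πr²|u|² over r ≤ 3.4a_0.
A² is fixed by ∫₀^∞ 4πr²|u|² dr = 1, i.e. A² = (3·π·a_0^5)^(−1).
Substituting t = r/a_0, A², 4π and the length scale all cancel in the ratio: P = ∫_{0}^{3.4} t^4·e^(-2·t) dt / ∫_{0}^{∞} t^4·e^(-2·t) dt.
An antiderivative of t^4·e^(-2·t) is -(t^4/2 + t^3 + 3·t^2/2 + 3·t/2 + 3/4)·e^(-2·t); evaluating from 0 to 3.4 gives ≈ 0.60598, while the full integral is 3/4.
Taking the ratio yields P = 0.8080.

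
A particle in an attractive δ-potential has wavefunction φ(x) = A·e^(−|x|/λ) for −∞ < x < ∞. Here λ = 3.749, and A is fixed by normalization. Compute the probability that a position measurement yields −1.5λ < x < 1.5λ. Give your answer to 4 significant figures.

P ≈ 0.9502

P = ∫_{−1.5λ}^{1.5λ} |φ(x)|² dx.
With A² fixed by ∫|φ|² = 1, i.e. A² = (λ)^(−1), substitute and integrate.
Both integrals are even about x = 0, so only the x ≥ 0 halves are needed (the factors of 2 cancel). In terms of u = x/λ (A² and the length scale cancel between numerator and denominator), P = [∫_{0}^{1.5} e^(-2·u) du] / [∫_{0}^{∞} e^(-2·u) du].
With ∫ e^(-2·u) du = -e^(-2·u)/2 + C, the region integral is 1/2 - e^(-3)/2 and the full one is 1/2.
The result is P = 0.95021.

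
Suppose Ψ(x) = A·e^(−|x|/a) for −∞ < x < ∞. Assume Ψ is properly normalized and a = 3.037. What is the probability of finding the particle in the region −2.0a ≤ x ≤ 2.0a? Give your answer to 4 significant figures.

|Ψ|² is the probability density, so P = ∫_{−2.0a}^{2.0a} |Ψ|² dx.
The normalization integral ∫|Ψ|²dx over the whole domain equals a·A², and A² cancels in the ratio.
Both integrals are even about x = 0, so only the x ≥ 0 halves are needed (the factors of 2 cancel). Substituting u = x/a, A² and the length scale cancel in the ratio: P = ∫_{0}^{2.0} e^(-2·u) du / ∫_{0}^{∞} e^(-2·u) du.
An antiderivative of e^(-2·u) is -e^(-2·u)/2; evaluating from 0 to 2.0 gives 1/2 - e^(-4)/2, while the full integral is 1/2.
Evaluating gives P = 0.98168.

P ≈ 0.9817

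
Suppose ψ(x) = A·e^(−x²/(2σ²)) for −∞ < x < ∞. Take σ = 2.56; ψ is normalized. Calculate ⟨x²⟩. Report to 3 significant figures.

⟨x²⟩ = ∫ x^2 |ψ|² dx over the full domain.
Evaluating both integrals, ⟨x²⟩ = σ^2/2.
With σ = 2.56, ⟨x^2⟩ = 3.277.

⟨x^2⟩ ≈ 3.28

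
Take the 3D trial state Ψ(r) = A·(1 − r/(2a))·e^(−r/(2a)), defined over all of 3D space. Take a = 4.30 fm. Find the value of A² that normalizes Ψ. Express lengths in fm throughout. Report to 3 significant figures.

A^2 ≈ 0.000500 fm^(-3)

Normalization requires ∫|Ψ|² 4πr² dr = 1, integrated from 0 to ∞.
(Spherical symmetry: dV = 4πr² dr.)
The integral (without the A² prefactor) comes out to 8·π·a^3.
So A² = (8·π·a^3)^(−1).
Plugging in a = 4.30 yields A = 0.02237.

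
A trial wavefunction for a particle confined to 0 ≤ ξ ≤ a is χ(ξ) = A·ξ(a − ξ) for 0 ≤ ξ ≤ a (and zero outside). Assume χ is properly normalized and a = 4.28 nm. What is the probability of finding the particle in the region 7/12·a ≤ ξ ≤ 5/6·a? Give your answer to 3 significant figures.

P ≈ 0.311

|χ|² is the probability density, so P = ∫_{7/12·a}^{5/6·a} |χ|² dξ.
Since A² = 1/(a^5/30), this is the region integral divided by the full normalization integral.
Substituting u = ξ/a, A² and the length scale cancel in the ratio: P = ∫_{7/12}^{5/6} u^2·(1 - u)^2 du / ∫_{0}^{1} u^2·(1 - u)^2 du.
Using ∫ u^2·(1 - u)^2 du = u^3·(6·u^2 - 15·u + 10)/30, the numerator is ≈ 0.010371 and the denominator is 1/30.
Evaluating gives P = 0.3111.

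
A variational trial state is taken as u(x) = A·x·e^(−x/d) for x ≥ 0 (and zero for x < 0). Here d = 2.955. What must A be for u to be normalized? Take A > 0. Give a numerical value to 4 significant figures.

A ≈ 0.3937

Normalization requires ∫|u|² dx = 1, integrated from 0 to ∞.
Using ∫₀^∞ xⁿ e^(−αx) dx = n!/αⁿ⁺¹, the integral (without the A² prefactor) comes out to d^3/4.
Plugging in d = 2.955 yields A = 0.39373.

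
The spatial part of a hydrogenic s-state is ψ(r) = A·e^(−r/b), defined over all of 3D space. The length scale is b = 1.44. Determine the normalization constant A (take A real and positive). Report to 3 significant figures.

A ≈ 0.326

We need A² ∫|f|² 4πr² dr = 1, taking the integral from 0 to ∞.
Recall ∫₀^∞ r^m e^(−r/β) dr = m!·β^(m+1), ∫|ψ|² 4πr² dr = A²·(π·b^3).
Setting this equal to 1 gives A² = 1/(π·b^3).
Plugging in b = 1.44 yields A = 0.3265.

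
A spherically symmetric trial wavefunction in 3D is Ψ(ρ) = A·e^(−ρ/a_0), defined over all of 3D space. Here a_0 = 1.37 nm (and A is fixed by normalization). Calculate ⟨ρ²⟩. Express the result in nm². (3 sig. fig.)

By definition ⟨ρ²⟩ = ∫ ρ^2 |Ψ(ρ)|² 4πρ² dρ.
Using ∫₀^∞ ρⁿ e^(−αρ) dρ = n!/αⁿ⁺¹, the ratio of the moment integral to the normalization integral gives ⟨ρ²⟩ = 3·a_0^2.
Putting a_0 = 1.37 gives 5.631.

⟨ρ^2⟩ ≈ 5.63 nm^2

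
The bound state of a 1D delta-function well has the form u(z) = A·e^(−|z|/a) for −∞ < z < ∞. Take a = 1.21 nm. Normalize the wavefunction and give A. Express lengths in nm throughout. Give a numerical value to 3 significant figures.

A ≈ 0.909 nm^(-1/2)

We need A² ∫|f|² dz = 1, taking the integral from −∞ to ∞.
With ∫₀^∞ z^0 e^(−αz) dz = 0!/α^1, with u = A·e^(−|z|/a), the integral evaluates to A²·[a].
So A² = (a)^(−1).
Substituting a = 1.21 gives A² = 0.8264, so A = 0.9091.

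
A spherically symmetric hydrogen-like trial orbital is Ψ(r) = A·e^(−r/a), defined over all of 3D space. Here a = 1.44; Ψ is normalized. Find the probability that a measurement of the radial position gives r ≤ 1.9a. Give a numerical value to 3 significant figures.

Integrate the radial probability density 4πr²|Ψ|² over r ≤ 1.9a.
A² is fixed by ∫₀^∞ 4πr²|Ψ|² dr = 1, i.e. A² = (π·a^3)^(−1).
Substituting u = r/a, A², 4π and the length scale all cancel in the ratio: P = ∫_{0}^{1.9} u^2·e^(-2·u) du / ∫_{0}^{∞} u^2·e^(-2·u) du.
An antiderivative of u^2·e^(-2·u) is -(2·u^2 + 2·u + 1)·e^(-2·u)/4; evaluating from 0 to 1.9 gives 1/4 - 601·e^(-19/5)/200, while the full integral is 1/4.
The region integral divided by the full integral gives P = 0.7311.

P ≈ 0.731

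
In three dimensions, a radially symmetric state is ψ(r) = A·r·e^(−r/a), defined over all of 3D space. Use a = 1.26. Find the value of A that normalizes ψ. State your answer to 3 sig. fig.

Normalization requires ∫|ψ|² 4πr² dr = 1, integrated from 0 to ∞.
Carrying out the integral gives A² · 3·π·a^5.
So A² = (3·π·a^5)^(−1).
Substituting a = 1.26 gives A² = 0.03341, so A = 0.1828.

A ≈ 0.183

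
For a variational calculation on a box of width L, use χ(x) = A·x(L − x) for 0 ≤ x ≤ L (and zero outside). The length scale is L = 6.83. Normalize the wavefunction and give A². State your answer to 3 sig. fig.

A^2 ≈ 0.00202

Require ∫ |χ|² dx = 1 over the whole domain.
The integral (without the A² prefactor) comes out to L^5/30.
Setting this equal to 1 gives A² = 1/(L^5/30).
Substituting L = 6.83 gives A² = 0.002018, so A = 0.04493.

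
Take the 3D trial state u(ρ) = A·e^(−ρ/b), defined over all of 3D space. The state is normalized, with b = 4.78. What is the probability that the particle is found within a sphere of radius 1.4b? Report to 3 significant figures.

P ≈ 0.531

With dV = 4πρ²dρ, the probability is ∫|u|² dV over ρ ≤ 1.4b.
The full normalization integral is A²·[π·b^3] = 1, fixing A².
Substituting t = ρ/b, A², 4π and the length scale all cancel in the ratio: P = ∫_{0}^{1.4} t^2·e^(-2·t) dt / ∫_{0}^{∞} t^2·e^(-2·t) dt.
Using ∫ t^2·e^(-2·t) dt = -(2·t^2 + 2·t + 1)·e^(-2·t)/4, the numerator is 1/4 - 193·e^(-14/5)/100 and the denominator is 1/4.
The region integral divided by the full integral gives P = 0.5305.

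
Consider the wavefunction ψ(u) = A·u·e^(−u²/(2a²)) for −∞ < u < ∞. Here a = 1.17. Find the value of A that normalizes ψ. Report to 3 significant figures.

A ≈ 0.839

Normalization requires ∫|ψ|² du = 1, integrated from −∞ to ∞.
Differentiating ∫e^(−αu²) du = √(π/α) under α to get the higher moments, the integral (without the A² prefactor) comes out to √(π)·a^3/2.
So A² = (√(π)·a^3/2)^(−1).
With a = 1.17: A² = 0.7045 and A = 0.8394.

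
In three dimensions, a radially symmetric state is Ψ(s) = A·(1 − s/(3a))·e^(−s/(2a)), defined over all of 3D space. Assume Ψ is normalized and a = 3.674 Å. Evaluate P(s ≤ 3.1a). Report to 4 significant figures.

P = ∫ |Ψ|² 4πs² ds over s ≤ 3.1a.
A² is fixed by ∫₀^∞ 4πs²|Ψ|² ds = 1, i.e. A² = (8·π·a^3/3)^(−1).
Let u = s/a; then A², 4π and the length scale all cancel, so P = ∫_{0}^{3.1} u^2·(1 - u/3)^2·e^(-u) du ÷ ∫_{0}^{∞} u^2·(1 - u/3)^2·e^(-u) du.
An antiderivative of u^2·(1 - u/3)^2·e^(-u) is (-u^4 + 2·u^3 - 3·u^2 - 6·u - 6)·e^(-u)/9; evaluating from 0 to 3.1 gives ≈ 0.235195, while the full integral is 2/3.
This evaluates to P = 0.35279.

P ≈ 0.3528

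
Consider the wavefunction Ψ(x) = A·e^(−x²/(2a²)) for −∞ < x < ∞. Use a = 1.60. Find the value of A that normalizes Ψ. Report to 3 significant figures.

Require ∫ |Ψ|² dx = 1 over the whole domain.
With ∫_{−∞}^{∞} x^(2m) e^(−αx²) dx = (2m−1)!!·√π / (2^m α^(m+1/2)), the integral (without the A² prefactor) comes out to √(π)·a.
Substituting a = 1.60 gives A² = 0.3526, so A = 0.5938.

A ≈ 0.594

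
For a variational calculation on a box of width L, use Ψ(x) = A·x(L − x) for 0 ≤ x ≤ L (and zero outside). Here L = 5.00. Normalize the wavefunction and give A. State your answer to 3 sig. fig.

A ≈ 0.0980

Normalization requires ∫|Ψ|² dx = 1, integrated from 0 to L.
Carrying out the integral gives A² · L^5/30.
Hence A² = 1/[L^5/30].
Substituting L = 5.00 gives A² = 0.009600, so A = 0.09798.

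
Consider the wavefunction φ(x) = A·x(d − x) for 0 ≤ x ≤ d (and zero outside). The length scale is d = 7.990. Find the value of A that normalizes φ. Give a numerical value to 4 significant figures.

A ≈ 0.03035

Normalization requires ∫|φ|² dx = 1, integrated from 0 to d.
Expanding the polynomial and integrating term by term, the integral (without the A² prefactor) comes out to d^5/30.
Setting this equal to 1 gives A² = 1/(d^5/30).
Plugging in d = 7.990 yields A = 0.030352.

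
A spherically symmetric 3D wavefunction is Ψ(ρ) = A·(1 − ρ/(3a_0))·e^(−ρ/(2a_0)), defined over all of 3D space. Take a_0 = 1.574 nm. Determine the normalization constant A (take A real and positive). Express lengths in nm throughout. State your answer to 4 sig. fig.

A ≈ 0.1750 nm^(-3/2)

Require ∫ |Ψ|² 4πρ² dρ = 1 over the whole domain.
(Spherical symmetry: dV = 4πρ² dρ.)
Recall ∫₀^∞ ρ^m e^(−ρ/β) dρ = m!·β^(m+1), the integral (without the A² prefactor) comes out to 8·π·a_0^3/3.
Setting this equal to 1 gives A² = 1/(8·π·a_0^3/3).
Plugging in a_0 = 1.574 yields A = 0.17496.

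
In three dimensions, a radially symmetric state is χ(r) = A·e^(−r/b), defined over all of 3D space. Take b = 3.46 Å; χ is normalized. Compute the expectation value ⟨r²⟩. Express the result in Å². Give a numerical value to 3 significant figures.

⟨r^2⟩ ≈ 35.9 Å^2

By definition ⟨r²⟩ = ∫ r^2 |χ(r)|² 4πr² dr.
The ratio of the moment integral to the normalization integral gives ⟨r²⟩ = 3·b^2.
Putting b = 3.46 gives 35.91.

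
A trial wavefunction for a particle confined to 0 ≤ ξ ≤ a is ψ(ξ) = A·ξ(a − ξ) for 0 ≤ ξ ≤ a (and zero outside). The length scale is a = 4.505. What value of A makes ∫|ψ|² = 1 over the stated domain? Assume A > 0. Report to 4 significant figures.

A ≈ 0.1272

Normalization requires ∫|ψ|² dξ = 1, integrated from 0 to a.
The integral (without the A² prefactor) comes out to a^5/30.
Setting this equal to 1 gives A² = 1/(a^5/30).
Substituting a = 4.505 gives A² = 0.016168, so A = 0.12715.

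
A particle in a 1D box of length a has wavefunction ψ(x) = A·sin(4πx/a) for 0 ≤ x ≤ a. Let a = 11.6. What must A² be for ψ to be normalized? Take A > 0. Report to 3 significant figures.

A^2 ≈ 0.172

Require ∫ |ψ|² dx = 1 over the whole domain.
With ∫₀^a sin²(nπx/a) dx = a/2, with ψ = A·sin(4πx/a), the integral evaluates to A²·[a/2].
So A² = (a/2)^(−1).
Plugging in a = 11.6 yields A = 0.4152.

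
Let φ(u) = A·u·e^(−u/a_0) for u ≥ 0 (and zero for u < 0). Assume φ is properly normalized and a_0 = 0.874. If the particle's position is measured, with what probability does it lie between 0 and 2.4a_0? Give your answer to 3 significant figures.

The probability is P = ∫ |φ|² du over [0, 2.4a_0].
Since A² = 1/(a_0^3/4), this is the region integral divided by the full normalization integral.
Let t = u/a_0; then A² and the length scale cancel, so P = ∫_{0}^{2.4} t^2·e^(-2·t) dt ÷ ∫_{0}^{∞} t^2·e^(-2·t) dt.
With ∫ t^2·e^(-2·t) dt = -(2·t^2 + 2·t + 1)·e^(-2·t)/4 + C, the region integral is 1/4 - 433·e^(-24/5)/100 and the full one is 1/4.
The result is P = 0.8575.

P ≈ 0.857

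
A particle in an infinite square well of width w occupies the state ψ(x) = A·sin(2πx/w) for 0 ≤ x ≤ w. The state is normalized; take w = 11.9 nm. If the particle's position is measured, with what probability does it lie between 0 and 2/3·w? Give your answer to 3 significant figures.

The probability is P = ∫ |ψ|² dx over [0, 2/3·w].
The normalization integral ∫|ψ|²dx over the whole domain equals w/2·A², and A² cancels in the ratio.
In terms of u = x/w (A² and the length scale cancel between numerator and denominator), P = [∫_{0}^{2/3} sin(2·π·u)^2 du] / [∫_{0}^{1} sin(2·π·u)^2 du].
An antiderivative of sin(2·π·u)^2 is u/2 - sin(4·π·u)/(8·π); evaluating from 0 to 2/3 gives -√(3)/(16·π) + 1/3, while the full integral is 1/2.
Taking the ratio, P = -√(3)/(8·π) + 2/3.

P ≈ 0.598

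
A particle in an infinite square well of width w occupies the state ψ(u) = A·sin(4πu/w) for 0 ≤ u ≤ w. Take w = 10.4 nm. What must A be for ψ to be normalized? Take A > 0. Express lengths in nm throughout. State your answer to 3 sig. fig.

A ≈ 0.439 nm^(-1/2)

Normalization requires ∫|ψ|² du = 1, integrated from 0 to w.
Carrying out the integral gives A² · w/2.
So A² = (w/2)^(−1).
With w = 10.4: A² = 0.1923 and A = 0.4385.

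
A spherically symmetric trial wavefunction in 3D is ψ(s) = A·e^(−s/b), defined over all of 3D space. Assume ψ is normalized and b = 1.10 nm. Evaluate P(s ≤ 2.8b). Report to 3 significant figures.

P ≈ 0.918

With dV = 4πs²ds, the probability is ∫|ψ|² dV over s ≤ 2.8b.
The full normalization integral is A²·[π·b^3] = 1, fixing A².
Substituting u = s/b, A², 4π and the length scale all cancel in the ratio: P = ∫_{0}^{2.8} u^2·e^(-2·u) du / ∫_{0}^{∞} u^2·e^(-2·u) du.
Using ∫ u^2·e^(-2·u) du = -(2·u^2 + 2·u + 1)·e^(-2·u)/4, the numerator is 1/4 - 557·e^(-28/5)/100 and the denominator is 1/4.
Taking the ratio yields P = 0.9176.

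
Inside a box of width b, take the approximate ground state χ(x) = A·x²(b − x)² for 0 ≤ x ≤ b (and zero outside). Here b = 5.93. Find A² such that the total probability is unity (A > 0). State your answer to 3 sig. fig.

A^2 ≈ 0.0000695

We need A² ∫|f|² dx = 1, taking the integral from 0 to b.
∫|χ|² dx = A²·(b^9/630).
Setting this equal to 1 gives A² = 1/(b^9/630).
With b = 5.93: A² = 0.00006948 and A = 0.008335.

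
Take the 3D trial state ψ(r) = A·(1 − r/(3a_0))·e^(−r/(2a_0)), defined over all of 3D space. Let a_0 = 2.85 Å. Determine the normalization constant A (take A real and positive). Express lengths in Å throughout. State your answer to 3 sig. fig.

Normalization requires ∫|ψ|² 4πr² dr = 1, integrated from 0 to ∞.
With ∫₀^∞ r^4 e^(−αr) dr = 4!/α^5, with ψ = A·(1 − r/(3a_0))·e^(−r/(2a_0)), the integral evaluates to A²·[8·π·a_0^3/3].
With a_0 = 2.85: A² = 0.005156 and A = 0.07181.

A ≈ 0.0718 Å^(-3/2)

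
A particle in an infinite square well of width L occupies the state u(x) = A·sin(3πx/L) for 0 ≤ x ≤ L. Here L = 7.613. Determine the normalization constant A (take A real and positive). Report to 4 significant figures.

Normalization requires ∫|u|² dx = 1, integrated from 0 to L.
With ∫₀^L sin²(nπx/L) dx = L/2, ∫|u|² dx = A²·(L/2).
Plugging in L = 7.613 yields A = 0.51255.

A ≈ 0.5126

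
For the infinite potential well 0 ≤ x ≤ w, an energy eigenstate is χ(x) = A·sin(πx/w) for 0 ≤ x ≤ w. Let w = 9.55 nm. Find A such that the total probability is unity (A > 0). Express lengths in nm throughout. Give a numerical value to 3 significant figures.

A ≈ 0.458 nm^(-1/2)

Require ∫ |χ|² dx = 1 over the whole domain.
With ∫₀^w sin²(nπx/w) dx = w/2, the integral (without the A² prefactor) comes out to w/2.
Substituting w = 9.55 gives A² = 0.2094, so A = 0.4576.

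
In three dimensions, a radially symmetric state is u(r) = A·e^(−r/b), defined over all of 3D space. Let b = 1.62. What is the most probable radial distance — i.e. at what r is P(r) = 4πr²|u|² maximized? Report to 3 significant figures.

r ≈ 1.62

Set d/dr [P(r) = 4πr²|u|²] = 0 and solve for r > 0.
Solving yields r = b.
With b = 1.62, the most probable radial distance is 1.620.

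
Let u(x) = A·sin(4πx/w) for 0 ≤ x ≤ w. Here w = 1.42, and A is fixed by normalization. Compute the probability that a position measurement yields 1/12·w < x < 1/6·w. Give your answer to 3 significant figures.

The probability is P = ∫ |u|² dx over [1/12·w, 1/6·w].
With A² fixed by ∫|u|² = 1, i.e. A² = (w/2)^(−1), substitute and integrate.
Substituting t = x/w, A² and the length scale cancel in the ratio: P = ∫_{1/12}^{1/6} sin(4·π·t)^2 dt / ∫_{0}^{1} sin(4·π·t)^2 dt.
An antiderivative of sin(4·π·t)^2 is t/2 - sin(4·π·t)·cos(4·π·t)/(8·π); evaluating from 1/12 to 1/6 gives √(3)/(16·π) + 1/24, while the full integral is 1/2.
The result is P = (√(3)/8 + π/12)/π.

P ≈ 0.152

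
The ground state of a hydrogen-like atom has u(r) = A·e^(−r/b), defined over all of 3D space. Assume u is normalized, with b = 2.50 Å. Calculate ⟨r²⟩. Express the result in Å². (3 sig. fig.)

By definition ⟨r²⟩ = ∫ r^2 |u(r)|² 4πr² dr.
Using ∫₀^∞ rⁿ e^(−αr) dr = n!/αⁿ⁺¹, since the A² factors cancel between numerator and denominator, ⟨r²⟩ = 3·b^2.
Putting b = 2.50 gives 18.75.

⟨r^2⟩ ≈ 18.8 Å^2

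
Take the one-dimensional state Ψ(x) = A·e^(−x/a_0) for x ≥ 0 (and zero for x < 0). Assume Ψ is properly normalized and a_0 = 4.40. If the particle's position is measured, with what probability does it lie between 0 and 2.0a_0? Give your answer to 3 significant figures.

P = ∫_{0}^{2.0a_0} |Ψ(x)|² dx.
The normalization integral ∫|Ψ|²dx over the whole domain equals a_0/2·A², and A² cancels in the ratio.
Let u = x/a_0; then A² and the length scale cancel, so P = ∫_{0}^{2.0} e^(-2·u) du ÷ ∫_{0}^{∞} e^(-2·u) du.
An antiderivative of e^(-2·u) is -e^(-2·u)/2; evaluating from 0 to 2.0 gives 1/2 - e^(-4)/2, while the full integral is 1/2.
The result is P = 0.9817.

P ≈ 0.982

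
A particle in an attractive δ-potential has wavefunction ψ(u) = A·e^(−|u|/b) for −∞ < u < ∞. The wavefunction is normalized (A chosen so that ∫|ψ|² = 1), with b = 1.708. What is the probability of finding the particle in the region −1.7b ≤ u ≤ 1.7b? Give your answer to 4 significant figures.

|ψ|² is the probability density, so P = ∫_{−1.7b}^{1.7b} |ψ|² du.
Since A² = 1/(b), this is the region integral divided by the full normalization integral.
Both integrals are even about u = 0, so only the u ≥ 0 halves are needed (the factors of 2 cancel). Substituting t = u/b, A² and the length scale cancel in the ratio: P = ∫_{0}^{1.7} e^(-2·t) dt / ∫_{0}^{∞} e^(-2·t) dt.
Using ∫ e^(-2·t) dt = -e^(-2·t)/2, the numerator is 1/2 - e^(-17/5)/2 and the denominator is 1/2.
The result is P = 0.96663.

P ≈ 0.9666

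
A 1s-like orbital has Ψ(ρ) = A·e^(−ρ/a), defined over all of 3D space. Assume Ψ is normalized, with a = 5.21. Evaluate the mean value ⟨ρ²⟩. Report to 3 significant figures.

⟨ρ^2⟩ ≈ 81.4

⟨ρ²⟩ = ∫ ρ^2 |Ψ|² 4πρ² dρ over the full domain.
Since the A² factors cancel between numerator and denominator, ⟨ρ²⟩ = 3·a^2.
With a = 5.21, ⟨ρ^2⟩ = 81.43.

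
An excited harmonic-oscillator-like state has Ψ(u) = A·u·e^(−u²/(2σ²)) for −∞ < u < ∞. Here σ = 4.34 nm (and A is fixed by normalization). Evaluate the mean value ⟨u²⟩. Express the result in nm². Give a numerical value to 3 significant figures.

⟨u^2⟩ ≈ 28.3 nm^2

The expectation value is the |Ψ|²-weighted average of u^2: ∫ u^2|Ψ|² du.
The ratio of the moment integral to the normalization integral gives ⟨u²⟩ = 3·σ^2/2.
Putting σ = 4.34 gives 28.25.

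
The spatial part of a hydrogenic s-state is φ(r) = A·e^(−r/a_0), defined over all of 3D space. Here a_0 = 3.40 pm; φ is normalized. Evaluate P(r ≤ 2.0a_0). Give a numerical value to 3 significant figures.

P ≈ 0.762

P = ∫ |φ|² 4πr² dr over r ≤ 2.0a_0.
A² is fixed by ∫₀^∞ 4πr²|φ|² dr = 1, i.e. A² = (π·a_0^3)^(−1).
Substituting u = r/a_0, A², 4π and the length scale all cancel in the ratio: P = ∫_{0}^{2.0} u^2·e^(-2·u) du / ∫_{0}^{∞} u^2·e^(-2·u) du.
With ∫ u^2·e^(-2·u) du = -(2·u^2 + 2·u + 1)·e^(-2·u)/4 + C, the region integral is 1/4 - 13·e^(-4)/4 and the full one is 1/4.
Taking the ratio yields P = 0.7619.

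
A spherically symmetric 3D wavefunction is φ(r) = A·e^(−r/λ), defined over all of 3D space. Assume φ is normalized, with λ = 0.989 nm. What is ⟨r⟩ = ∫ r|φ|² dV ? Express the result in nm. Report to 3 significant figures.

The expectation value is the |φ|²-weighted average of r: ∫ r|φ|² 4πr² dr.
The ratio of the moment integral to the normalization integral gives ⟨r⟩ = 3·λ/2.
Putting λ = 0.989 gives 1.484.

⟨r⟩ ≈ 1.48 nm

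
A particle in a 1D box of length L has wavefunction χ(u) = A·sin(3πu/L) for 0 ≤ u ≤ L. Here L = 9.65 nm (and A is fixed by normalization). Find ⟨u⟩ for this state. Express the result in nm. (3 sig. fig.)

The expectation value is the |χ|²-weighted average of u: ∫ u|χ|² du.
With ∫₀^L sin²(nπu/L) du = L/2, since the A² factors cancel between numerator and denominator, ⟨u⟩ = L/2.
With L = 9.65, ⟨u⟩ = 4.825.

⟨u⟩ ≈ 4.83 nm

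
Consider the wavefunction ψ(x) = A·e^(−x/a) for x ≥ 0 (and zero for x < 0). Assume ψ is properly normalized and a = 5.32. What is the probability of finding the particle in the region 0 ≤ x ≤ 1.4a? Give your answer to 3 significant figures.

|ψ|² is the probability density, so P = ∫_{0}^{1.4a} |ψ|² dx.
Since A² = 1/(a/2), this is the region integral divided by the full normalization integral.
Let u = x/a; then A² and the length scale cancel, so P = ∫_{0}^{1.4} e^(-2·u) du ÷ ∫_{0}^{∞} e^(-2·u) du.
Using ∫ e^(-2·u) du = -e^(-2·u)/2, the numerator is 1/2 - e^(-14/5)/2 and the denominator is 1/2.
Taking the ratio, P = 0.9392.

P ≈ 0.939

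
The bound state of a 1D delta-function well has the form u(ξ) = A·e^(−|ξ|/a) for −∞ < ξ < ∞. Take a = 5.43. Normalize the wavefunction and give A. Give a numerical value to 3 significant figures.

The normalization condition is ∫|u|² dξ = 1 from −∞ to ∞.
With u = A·e^(−|ξ|/a), the integral evaluates to A²·[a].
Hence A² = 1/[a].
With a = 5.43: A² = 0.1842 and A = 0.4291.

A ≈ 0.429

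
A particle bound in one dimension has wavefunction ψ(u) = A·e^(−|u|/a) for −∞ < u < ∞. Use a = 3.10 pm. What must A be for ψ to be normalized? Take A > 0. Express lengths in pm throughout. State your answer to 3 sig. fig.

A ≈ 0.568 pm^(-1/2)

Normalization requires ∫|ψ|² du = 1, integrated from −∞ to ∞.
With ψ = A·e^(−|u|/a), the integral evaluates to A²·[a].
Setting this equal to 1 gives A² = 1/(a).
Substituting a = 3.10 gives A² = 0.3226, so A = 0.5680.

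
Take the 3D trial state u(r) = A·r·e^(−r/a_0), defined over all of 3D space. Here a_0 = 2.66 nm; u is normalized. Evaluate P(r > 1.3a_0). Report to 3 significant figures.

P = ∫ |u|² 4πr² dr over r > 1.3a_0.
The full normalization integral is A²·[3·π·a_0^5] = 1, fixing A².
Substituting t = r/a_0, A², 4π and the length scale all cancel in the ratio: P = ∫_{1.3}^{∞} t^4·e^(-2·t) dt / ∫_{0}^{∞} t^4·e^(-2·t) dt.
An antiderivative of t^4·e^(-2·t) is -(t^4/2 + t^3 + 3·t^2/2 + 3·t/2 + 3/4)·e^(-2·t); evaluating from 1.3 to ∞ gives ≈ 0.65807, while the full integral is 3/4.
This evaluates to P = 0.8774.

P ≈ 0.877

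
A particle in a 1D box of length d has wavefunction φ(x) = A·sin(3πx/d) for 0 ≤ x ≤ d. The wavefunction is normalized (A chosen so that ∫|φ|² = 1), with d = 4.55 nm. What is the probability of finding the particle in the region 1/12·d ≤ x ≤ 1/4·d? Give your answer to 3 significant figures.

The probability is P = ∫ |φ|² dx over [1/12·d, 1/4·d].
With A² fixed by ∫|φ|² = 1, i.e. A² = (d/2)^(−1), substitute and integrate.
Let u = x/d; then A² and the length scale cancel, so P = ∫_{1/12}^{1/4} sin(3·π·u)^2 du ÷ ∫_{0}^{1} sin(3·π·u)^2 du.
An antiderivative of sin(3·π·u)^2 is u/2 - sin(6·π·u)/(12·π); evaluating from 1/12 to 1/4 gives 1/(6·π) + 1/12, while the full integral is 1/2.
Taking the ratio, P = (2 + π)/(6·π).

P ≈ 0.273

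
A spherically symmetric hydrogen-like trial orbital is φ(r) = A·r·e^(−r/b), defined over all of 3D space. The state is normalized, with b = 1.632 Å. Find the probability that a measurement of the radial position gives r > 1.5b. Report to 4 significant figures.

Integrate the radial probability density 4πr²|φ|² over r > 1.5b.
A² is fixed by ∫₀^∞ 4πr²|φ|² dr = 1, i.e. A² = (3·π·b^5)^(−1).
Substituting u = r/b, A², 4π and the length scale all cancel in the ratio: P = ∫_{1.5}^{∞} u^4·e^(-2·u) du / ∫_{0}^{∞} u^4·e^(-2·u) du.
An antiderivative of u^4·e^(-2·u) is -(u^4/2 + u^3 + 3·u^2/2 + 3·u/2 + 3/4)·e^(-2·u); evaluating from 1.5 to ∞ gives 393·e^(-3)/32, while the full integral is 3/4.
This evaluates to P = 0.81526.

P ≈ 0.8153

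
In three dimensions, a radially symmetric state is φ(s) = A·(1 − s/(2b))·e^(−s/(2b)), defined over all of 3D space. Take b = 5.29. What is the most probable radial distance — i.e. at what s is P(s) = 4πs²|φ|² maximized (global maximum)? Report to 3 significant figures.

Set d/ds [P(s) = 4πs²|φ|²] = 0 and solve for s > 0.
This gives s = b·(√(5) + 3).
With b = 5.29, the most probable radial distance is 27.70.

s ≈ 27.7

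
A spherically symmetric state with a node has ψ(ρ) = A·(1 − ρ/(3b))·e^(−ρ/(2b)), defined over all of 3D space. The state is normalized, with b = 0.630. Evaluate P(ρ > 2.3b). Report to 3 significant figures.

P ≈ 0.657

Integrate the radial probability density 4πρ²|ψ|² over ρ > 2.3b.
A² is fixed by ∫₀^∞ 4πρ²|ψ|² dρ = 1, i.e. A² = (8·π·b^3/3)^(−1).
Substituting u = ρ/b, A², 4π and the length scale all cancel in the ratio: P = ∫_{2.3}^{∞} u^2·(1 - u/3)^2·e^(-u) du / ∫_{0}^{∞} u^2·(1 - u/3)^2·e^(-u) du.
With ∫ u^2·(1 - u/3)^2·e^(-u) du = (-u^4 + 2·u^3 - 3·u^2 - 6·u - 6)·e^(-u)/9 + C, the region integral is ≈ 0.43802 and the full one is 2/3.
This evaluates to P = 0.6570.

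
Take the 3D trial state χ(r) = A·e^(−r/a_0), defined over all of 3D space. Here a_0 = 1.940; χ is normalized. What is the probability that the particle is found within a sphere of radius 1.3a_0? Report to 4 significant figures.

P ≈ 0.4816

With dV = 4πr²dr, the probability is ∫|χ|² dV over r ≤ 1.3a_0.
The full normalization integral is A²·[π·a_0^3] = 1, fixing A².
Let u = r/a_0; then A², 4π and the length scale all cancel, so P = ∫_{0}^{1.3} u^2·e^(-2·u) du ÷ ∫_{0}^{∞} u^2·e^(-2·u) du.
With ∫ u^2·e^(-2·u) du = -(2·u^2 + 2·u + 1)·e^(-2·u)/4 + C, the region integral is 1/4 - 349·e^(-13/5)/200 and the full one is 1/4.
Taking the ratio yields P = 0.48157.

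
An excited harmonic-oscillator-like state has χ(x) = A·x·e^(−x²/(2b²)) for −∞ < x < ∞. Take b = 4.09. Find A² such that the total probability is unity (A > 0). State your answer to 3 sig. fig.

The normalization condition is ∫|χ|² dx = 1 from −∞ to ∞.
With ∫_{−∞}^{∞} x^(2m) e^(−αx²) dx = (2m−1)!!·√π / (2^m α^(m+1/2)), ∫|χ|² dx = A²·(√(π)·b^3/2).
Setting this equal to 1 gives A² = 1/(√(π)·b^3/2).
Substituting b = 4.09 gives A² = 0.01649, so A = 0.1284.

A^2 ≈ 0.0165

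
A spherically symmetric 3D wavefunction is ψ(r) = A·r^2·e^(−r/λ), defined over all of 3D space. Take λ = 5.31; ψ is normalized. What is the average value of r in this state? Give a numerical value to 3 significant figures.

⟨r⟩ ≈ 18.6

By definition ⟨r⟩ = ∫ r |ψ(r)|² 4πr² dr.
Evaluating both integrals, ⟨r⟩ = 7·λ/2.
With λ = 5.31, ⟨r⟩ = 18.59.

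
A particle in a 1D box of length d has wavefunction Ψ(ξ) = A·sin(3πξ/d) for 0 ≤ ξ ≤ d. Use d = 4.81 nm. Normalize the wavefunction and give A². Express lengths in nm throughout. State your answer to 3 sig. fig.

The normalization condition is ∫|Ψ|² dξ = 1 from 0 to d.
With ∫₀^d sin²(nπξ/d) dξ = d/2, carrying out the integral gives A² · d/2.
So A² = (d/2)^(−1).
With d = 4.81: A² = 0.4158 and A = 0.6448.

A^2 ≈ 0.416 nm^(-1)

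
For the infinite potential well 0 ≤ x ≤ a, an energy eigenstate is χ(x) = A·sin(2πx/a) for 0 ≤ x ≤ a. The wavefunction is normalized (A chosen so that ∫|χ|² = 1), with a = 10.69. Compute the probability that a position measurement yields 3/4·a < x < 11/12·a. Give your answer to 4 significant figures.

The probability is P = ∫ |χ|² dx over [3/4·a, 11/12·a].
With A² fixed by ∫|χ|² = 1, i.e. A² = (a/2)^(−1), substitute and integrate.
Substituting u = x/a, A² and the length scale cancel in the ratio: P = ∫_{3/4}^{11/12} sin(2·π·u)^2 du / ∫_{0}^{1} sin(2·π·u)^2 du.
Using ∫ sin(2·π·u)^2 du = u/2 - sin(4·π·u)/(8·π), the numerator is √(3)/(16·π) + 1/12 and the denominator is 1/2.
This works out to P = (√(3)/8 + π/6)/π.

P ≈ 0.2356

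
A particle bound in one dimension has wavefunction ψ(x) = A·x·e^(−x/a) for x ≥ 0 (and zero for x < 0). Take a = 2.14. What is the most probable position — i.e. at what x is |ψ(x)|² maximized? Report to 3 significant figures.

The maximum of |ψ(x)|² occurs where its derivative vanishes.
Solving yields x = a.
With a = 2.14, the most probable position is 2.140.

x ≈ 2.14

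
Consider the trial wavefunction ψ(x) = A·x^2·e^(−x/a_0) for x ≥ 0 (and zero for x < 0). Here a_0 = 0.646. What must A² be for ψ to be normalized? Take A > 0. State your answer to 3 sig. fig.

Normalization requires ∫|ψ|² dx = 1, integrated from 0 to ∞.
Recall ∫₀^∞ x^m e^(−x/β) dx = m!·β^(m+1), ∫|ψ|² dx = A²·(3·a_0^5/4).
So A² = (3·a_0^5/4)^(−1).
With a_0 = 0.646: A² = 11.85 and A = 3.443.

A^2 ≈ 11.9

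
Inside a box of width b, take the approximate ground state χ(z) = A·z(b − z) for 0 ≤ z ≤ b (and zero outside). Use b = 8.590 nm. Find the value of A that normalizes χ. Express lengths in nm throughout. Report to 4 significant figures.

A ≈ 0.02533 nm^(-5/2)

Require ∫ |χ|² dz = 1 over the whole domain.
With χ = A·z(b − z), the integral evaluates to A²·[b^5/30].
Setting this equal to 1 gives A² = 1/(b^5/30).
With b = 8.590: A² = 0.00064144 and A = 0.025327.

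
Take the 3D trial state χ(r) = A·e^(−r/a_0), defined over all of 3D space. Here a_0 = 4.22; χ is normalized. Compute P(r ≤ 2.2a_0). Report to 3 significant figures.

P ≈ 0.815

P = ∫ |χ|² 4πr² dr over r ≤ 2.2a_0.
A² is fixed by ∫₀^∞ 4πr²|χ|² dr = 1, i.e. A² = (π·a_0^3)^(−1).
In terms of u = r/a_0 (A², 4π and the length scale all cancel between numerator and denominator), P = [∫_{0}^{2.2} u^2·e^(-2·u) du] / [∫_{0}^{∞} u^2·e^(-2·u) du].
An antiderivative of u^2·e^(-2·u) is -(2·u^2 + 2·u + 1)·e^(-2·u)/4; evaluating from 0 to 2.2 gives 1/4 - 377·e^(-22/5)/100, while the full integral is 1/4.
The region integral divided by the full integral gives P = 0.8149.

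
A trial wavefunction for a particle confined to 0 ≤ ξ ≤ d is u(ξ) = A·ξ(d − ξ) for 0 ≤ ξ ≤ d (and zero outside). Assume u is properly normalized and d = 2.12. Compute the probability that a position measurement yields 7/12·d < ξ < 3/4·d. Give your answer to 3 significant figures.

P ≈ 0.243

P = ∫_{7/12·d}^{3/4·d} |u(ξ)|² dξ.
With A² fixed by ∫|u|² = 1, i.e. A² = (d^5/30)^(−1), substitute and integrate.
Substituting t = ξ/d, A² and the length scale cancel in the ratio: P = ∫_{7/12}^{3/4} t^2·(1 - t)^2 dt / ∫_{0}^{1} t^2·(1 - t)^2 dt.
Using ∫ t^2·(1 - t)^2 dt = t^3·(6·t^2 - 15·t + 10)/30, the numerator is ≈ 0.0081035 and the denominator is 1/30.
The result is P = 0.2431.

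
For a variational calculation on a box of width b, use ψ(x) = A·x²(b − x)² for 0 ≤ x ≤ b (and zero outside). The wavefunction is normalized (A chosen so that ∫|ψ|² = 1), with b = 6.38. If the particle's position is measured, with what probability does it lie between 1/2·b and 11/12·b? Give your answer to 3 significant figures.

P = ∫_{1/2·b}^{11/12·b} |ψ(x)|² dx.
With A² fixed by ∫|ψ|² = 1, i.e. A² = (b^9/630)^(−1), substitute and integrate.
In terms of u = x/b (A² and the length scale cancel between numerator and denominator), P = [∫_{1/2}^{11/12} u^4·(1 - u)^4 du] / [∫_{0}^{1} u^4·(1 - u)^4 du].
Using ∫ u^4·(1 - u)^4 du = u^5·(70·u^4 - 315·u^3 + 540·u^2 - 420·u + 126)/630, the numerator is ≈ 0.00079305 and the denominator is 1/630.
Evaluating gives P = 0.4996.

P ≈ 0.500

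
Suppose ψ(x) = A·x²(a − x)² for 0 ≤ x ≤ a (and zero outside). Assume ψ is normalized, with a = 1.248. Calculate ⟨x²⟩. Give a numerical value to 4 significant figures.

⟨x^2⟩ ≈ 0.4248

The expectation value is the |ψ|²-weighted average of x^2: ∫ x^2|ψ|² dx.
Evaluating both integrals, ⟨x²⟩ = 3·a^2/11.
Putting a = 1.248 gives 0.42477.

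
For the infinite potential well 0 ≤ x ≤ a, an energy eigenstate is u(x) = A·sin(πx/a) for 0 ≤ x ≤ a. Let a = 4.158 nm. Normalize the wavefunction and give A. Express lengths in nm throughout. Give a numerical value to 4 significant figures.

A ≈ 0.6935 nm^(-1/2)

Normalization requires ∫|u|² dx = 1, integrated from 0 to a.
With ∫₀^a sin²(nπx/a) dx = a/2, carrying out the integral gives A² · a/2.
Substituting a = 4.158 gives A² = 0.48100, so A = 0.69354.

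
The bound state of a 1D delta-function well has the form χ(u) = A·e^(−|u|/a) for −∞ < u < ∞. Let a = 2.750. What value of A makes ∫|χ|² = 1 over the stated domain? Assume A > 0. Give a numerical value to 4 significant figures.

Require ∫ |χ|² du = 1 over the whole domain.
Recall ∫₀^∞ u^m e^(−u/β) du = m!·β^(m+1), the integral (without the A² prefactor) comes out to a.
Substituting a = 2.750 gives A² = 0.36364, so A = 0.60302.

A ≈ 0.6030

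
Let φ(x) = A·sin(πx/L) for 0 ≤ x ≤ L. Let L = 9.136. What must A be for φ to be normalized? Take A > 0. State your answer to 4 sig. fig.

The normalization condition is ∫|φ|² dx = 1 from 0 to L.
Carrying out the integral gives A² · L/2.
With L = 9.136: A² = 0.21891 and A = 0.46788.

A ≈ 0.4679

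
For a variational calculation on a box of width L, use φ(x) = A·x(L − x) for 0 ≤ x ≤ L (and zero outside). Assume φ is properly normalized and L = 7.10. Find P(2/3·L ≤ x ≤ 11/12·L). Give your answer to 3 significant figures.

The probability is P = ∫ |φ|² dx over [2/3·L, 11/12·L].
Since A² = 1/(L^5/30), this is the region integral divided by the full normalization integral.
In terms of u = x/L (A² and the length scale cancel between numerator and denominator), P = [∫_{2/3}^{11/12} u^2·(1 - u)^2 du] / [∫_{0}^{1} u^2·(1 - u)^2 du].
With ∫ u^2·(1 - u)^2 du = u^3·(6·u^2 - 15·u + 10)/30 + C, the region integral is ≈ 0.0068263 and the full one is 1/30.
Evaluating gives P = 0.2048.

P ≈ 0.205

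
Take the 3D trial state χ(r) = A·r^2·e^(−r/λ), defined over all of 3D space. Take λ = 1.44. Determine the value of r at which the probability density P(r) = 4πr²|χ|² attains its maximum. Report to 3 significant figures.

r ≈ 4.32

Set d/dr [P(r) = 4πr²|χ|²] = 0 and solve for r > 0.
This gives r = 3·λ.
With λ = 1.44, the most probable radial distance is 4.320.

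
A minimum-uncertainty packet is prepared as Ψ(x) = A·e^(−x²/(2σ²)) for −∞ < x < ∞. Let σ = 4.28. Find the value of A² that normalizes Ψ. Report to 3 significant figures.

The normalization condition is ∫|Ψ|² dx = 1 from −∞ to ∞.
Differentiating ∫e^(−αx²) dx = √(π/α) under α to get the higher moments, ∫|Ψ|² dx = A²·(√(π)·σ).
Setting this equal to 1 gives A² = 1/(√(π)·σ).
Substituting σ = 4.28 gives A² = 0.1318, so A = 0.3631.

A^2 ≈ 0.132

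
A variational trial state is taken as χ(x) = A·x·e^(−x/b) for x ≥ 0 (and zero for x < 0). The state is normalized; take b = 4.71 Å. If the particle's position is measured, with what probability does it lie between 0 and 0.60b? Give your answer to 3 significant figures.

P ≈ 0.121

The probability is P = ∫ |χ|² dx over [0, 0.60b].
The normalization integral ∫|χ|²dx over the whole domain equals b^3/4·A², and A² cancels in the ratio.
Let u = x/b; then A² and the length scale cancel, so P = ∫_{0}^{0.60} u^2·e^(-2·u) du ÷ ∫_{0}^{∞} u^2·e^(-2·u) du.
With ∫ u^2·e^(-2·u) du = -(2·u^2 + 2·u + 1)·e^(-2·u)/4 + C, the region integral is 1/4 - 73·e^(-6/5)/100 and the full one is 1/4.
This works out to P = 0.1205.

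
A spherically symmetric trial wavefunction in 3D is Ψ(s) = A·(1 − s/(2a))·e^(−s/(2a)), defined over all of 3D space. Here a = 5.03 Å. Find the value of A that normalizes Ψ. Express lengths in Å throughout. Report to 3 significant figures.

A ≈ 0.0177 Å^(-3/2)

The normalization condition is ∫|Ψ|² 4πs² ds = 1 from 0 to ∞.
Carrying out the integral gives A² · 8·π·a^3.
Hence A² = 1/[8·π·a^3].
Substituting a = 5.03 gives A² = 0.0003126, so A = 0.01768.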